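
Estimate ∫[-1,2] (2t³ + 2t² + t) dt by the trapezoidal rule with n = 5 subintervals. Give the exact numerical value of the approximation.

h = (2 − (-1))/5 = 0.6.
Nodes t₀,…,t₅ = -1, -0.4, 0.2, 0.8, 1.4, 2.
f(t) = 2t³ + 2t² + t: f₀=-1, f₁=-0.208, f₂=0.296, f₃=3.104, f₄=10.808, f₅=26.
(h/2)·[f₀ + 2f₁ + 2f₂ + 2f₃ + 2f₄ + f₅] = 0.3·(53) = 15.9.

15.9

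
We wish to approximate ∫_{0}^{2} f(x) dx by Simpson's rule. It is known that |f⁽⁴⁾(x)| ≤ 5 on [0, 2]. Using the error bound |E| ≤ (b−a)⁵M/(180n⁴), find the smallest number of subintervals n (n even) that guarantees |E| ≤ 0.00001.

18

Need 160/(180n⁴) ≤ 0.00001.
n⁴ ≥ 160/(180·0.00001) = 88888.9 ⇒ n ≥ 17.2668, so the smallest even n is 18. (n must be even for Simpson's rule.)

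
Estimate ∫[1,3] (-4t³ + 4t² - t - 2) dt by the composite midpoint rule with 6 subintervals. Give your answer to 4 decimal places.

h = (3 − 1)/6 = 0.333333.
Midpoints m₁,…,m₆ = 1.166667, 1.5, 1.833333, 2.166667, 2.5, 2.833333.
f(m₁)=-4.074074, f(m₂)=-8, f(m₃)=-15.037037, f(m₄)=-26.074074, f(m₅)=-42, f(m₆)=-63.703704.
h·[f(m₁) + f(m₂) + f(m₃) + f(m₄) + f(m₅) + f(m₆)] = 0.333333·(-158.888889) = -52.9630.

-52.9630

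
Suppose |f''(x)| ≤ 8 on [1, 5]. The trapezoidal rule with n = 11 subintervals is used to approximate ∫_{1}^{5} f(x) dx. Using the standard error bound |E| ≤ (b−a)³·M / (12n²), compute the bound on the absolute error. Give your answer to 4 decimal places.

|E| ≤ (4)³·8 / (12·11²) = 512/1452 = 0.3526.

0.3526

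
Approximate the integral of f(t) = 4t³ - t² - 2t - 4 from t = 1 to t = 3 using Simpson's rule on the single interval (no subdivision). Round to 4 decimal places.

S = (b−a)/6 · [f(1) + 4f(2) + f(3)] = 0.333333·[(-3) + 4·20 + 89] = 55.3333.

55.3333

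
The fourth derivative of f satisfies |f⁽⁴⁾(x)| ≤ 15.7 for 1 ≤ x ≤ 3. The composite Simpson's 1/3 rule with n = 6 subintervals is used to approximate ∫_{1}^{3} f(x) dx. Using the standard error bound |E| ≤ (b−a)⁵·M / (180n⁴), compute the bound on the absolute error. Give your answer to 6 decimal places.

|E| ≤ (2)⁵·15.7 / (180·6⁴) = 502.4/233280 = 0.002154.

0.002154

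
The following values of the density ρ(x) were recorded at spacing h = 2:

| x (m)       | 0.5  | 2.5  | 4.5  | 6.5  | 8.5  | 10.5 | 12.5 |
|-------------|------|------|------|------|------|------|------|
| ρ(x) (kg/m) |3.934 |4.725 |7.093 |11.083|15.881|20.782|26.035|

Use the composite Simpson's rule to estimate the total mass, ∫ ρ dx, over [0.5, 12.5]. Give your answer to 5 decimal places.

h = 2, n = 6.
(h/3)·[y₀ + 4y₁ + 2y₂ + 4y₃ + 2y₄ + 4y₅ + y₆] = 0.666667·(222.277) = 148.18467.

148.18467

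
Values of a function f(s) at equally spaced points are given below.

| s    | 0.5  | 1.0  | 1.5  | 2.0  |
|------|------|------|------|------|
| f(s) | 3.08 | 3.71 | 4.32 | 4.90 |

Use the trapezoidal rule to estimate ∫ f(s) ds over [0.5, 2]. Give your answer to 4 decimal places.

6.0100

h = 0.5, n = 3.
(h/2)·[y₀ + 2y₁ + 2y₂ + y₃] = 0.25·(24.04) = 6.0100.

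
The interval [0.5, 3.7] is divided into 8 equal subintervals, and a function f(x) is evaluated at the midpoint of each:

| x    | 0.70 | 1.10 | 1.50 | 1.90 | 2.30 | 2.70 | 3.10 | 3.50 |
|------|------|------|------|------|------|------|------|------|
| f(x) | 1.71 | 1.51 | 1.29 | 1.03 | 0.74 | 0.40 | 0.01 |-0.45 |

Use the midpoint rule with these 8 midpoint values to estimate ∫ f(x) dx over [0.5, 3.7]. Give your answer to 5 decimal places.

2.49600

h = 0.4, n = 8.
h·[y(m₁) + y(m₂) + y(m₃) + y(m₄) + y(m₅) + y(m₆) + y(m₇) + y(m₈)] = 0.4·(6.24) = 2.49600.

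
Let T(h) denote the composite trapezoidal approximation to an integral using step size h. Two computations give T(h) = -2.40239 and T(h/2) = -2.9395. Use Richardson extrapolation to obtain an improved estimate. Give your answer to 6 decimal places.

-3.118537

R = (4·T(h/2) − T(h)) / 3 = (4·(-2.9395) − (-2.40239))/3 = (-9.35561)/3 = -3.118537.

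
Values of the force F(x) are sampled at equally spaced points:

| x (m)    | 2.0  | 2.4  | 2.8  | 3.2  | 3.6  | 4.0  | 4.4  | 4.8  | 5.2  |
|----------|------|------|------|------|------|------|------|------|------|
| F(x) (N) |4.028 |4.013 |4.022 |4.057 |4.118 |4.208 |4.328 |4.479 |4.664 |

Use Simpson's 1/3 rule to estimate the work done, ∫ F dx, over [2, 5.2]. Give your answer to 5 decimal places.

h = 0.4, n = 8.
(h/3)·[y₀ + 4y₁ + 2y₂ + 4y₃ + 2y₄ + 4y₅ + 2y₆ + 4y₇ + y₈] = 0.133333·(100.656) = 13.42080.

13.42080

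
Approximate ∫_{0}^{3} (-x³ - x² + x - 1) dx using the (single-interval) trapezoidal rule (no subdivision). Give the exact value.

T = (b−a)/2 · [f(0) + f(3)] = 1.5·[(-1) + (-34)] = -52.5.

-52.5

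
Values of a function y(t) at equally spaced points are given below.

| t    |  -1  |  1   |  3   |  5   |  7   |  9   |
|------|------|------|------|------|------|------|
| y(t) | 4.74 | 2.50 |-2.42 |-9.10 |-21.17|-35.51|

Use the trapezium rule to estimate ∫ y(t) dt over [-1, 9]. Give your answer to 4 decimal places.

-91.1500

h = 2, n = 5.
(h/2)·[y₀ + 2y₁ + 2y₂ + 2y₃ + 2y₄ + y₅] = 1·(-91.15) = -91.1500.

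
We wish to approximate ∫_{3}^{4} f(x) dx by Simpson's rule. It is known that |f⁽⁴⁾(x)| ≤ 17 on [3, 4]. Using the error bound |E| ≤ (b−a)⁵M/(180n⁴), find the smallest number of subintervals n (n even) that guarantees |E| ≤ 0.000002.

Need 17/(180n⁴) ≤ 0.000002.
n⁴ ≥ 17/(180·0.000002) = 47222.2 ⇒ n ≥ 14.7413, so the smallest even n is 16. (n must be even for Simpson's rule.)

16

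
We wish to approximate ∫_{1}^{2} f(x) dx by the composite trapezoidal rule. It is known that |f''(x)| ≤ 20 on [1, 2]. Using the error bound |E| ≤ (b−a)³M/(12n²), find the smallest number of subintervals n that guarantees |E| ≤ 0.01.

Need 20/(12n²) ≤ 0.01.
n² ≥ 20/(12·0.01) = 166.667 ⇒ n ≥ 12.9099, so the smallest n is 13.

13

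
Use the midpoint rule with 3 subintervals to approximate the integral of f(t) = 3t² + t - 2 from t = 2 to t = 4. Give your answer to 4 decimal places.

h = (4 − 2)/3 = 0.666667.
Midpoints m₁,…,m₃ = 2.333333, 3, 3.666667.
f(m₁)=16.666667, f(m₂)=28, f(m₃)=42.
h·[f(m₁) + f(m₂) + f(m₃)] = 0.666667·(86.666667) = 57.7778.

57.7778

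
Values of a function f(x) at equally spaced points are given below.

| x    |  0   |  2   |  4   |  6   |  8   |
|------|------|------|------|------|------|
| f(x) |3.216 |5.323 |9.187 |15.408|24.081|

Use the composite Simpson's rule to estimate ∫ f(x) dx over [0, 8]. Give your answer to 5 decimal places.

85.73000

h = 2, n = 4.
(h/3)·[y₀ + 4y₁ + 2y₂ + 4y₃ + y₄] = 0.666667·(128.595) = 85.73000.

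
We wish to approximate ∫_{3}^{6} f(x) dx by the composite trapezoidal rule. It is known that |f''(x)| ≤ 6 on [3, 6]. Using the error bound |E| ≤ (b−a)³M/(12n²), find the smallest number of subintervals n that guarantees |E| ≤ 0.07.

Need 162/(12n²) ≤ 0.07.
n² ≥ 162/(12·0.07) = 192.857 ⇒ n ≥ 13.8873, so the smallest n is 14.

14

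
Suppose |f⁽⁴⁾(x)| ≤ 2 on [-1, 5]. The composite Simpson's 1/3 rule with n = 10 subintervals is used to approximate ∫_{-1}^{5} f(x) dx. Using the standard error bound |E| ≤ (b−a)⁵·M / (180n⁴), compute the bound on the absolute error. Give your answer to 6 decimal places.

0.008640

|E| ≤ (6)⁵·2 / (180·10⁴) = 15552/1800000 = 0.008640.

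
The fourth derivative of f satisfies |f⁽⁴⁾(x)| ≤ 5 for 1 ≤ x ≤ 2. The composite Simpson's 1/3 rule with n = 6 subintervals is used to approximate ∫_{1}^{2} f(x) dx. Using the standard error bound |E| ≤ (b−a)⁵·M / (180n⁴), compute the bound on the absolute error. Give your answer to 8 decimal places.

|E| ≤ (1)⁵·5 / (180·6⁴) = 5/233280 = 0.00002143.

0.00002143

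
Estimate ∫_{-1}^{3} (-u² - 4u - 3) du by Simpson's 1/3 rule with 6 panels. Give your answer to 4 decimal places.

-37.3333

h = (3 − (-1))/6 = 0.666667.
Nodes u₀,…,u₆ = -1, -0.333333, 0.333333, 1, 1.666667, 2.333333, 3.
f(u) = -u² - 4u - 3: f₀=0, f₁=-1.777778, f₂=-4.444444, f₃=-8, f₄=-12.444444, f₅=-17.777778, f₆=-24.
(h/3)·[f₀ + 4f₁ + 2f₂ + 4f₃ + 2f₄ + 4f₅ + f₆] = 0.222222·(-168) = -37.3333.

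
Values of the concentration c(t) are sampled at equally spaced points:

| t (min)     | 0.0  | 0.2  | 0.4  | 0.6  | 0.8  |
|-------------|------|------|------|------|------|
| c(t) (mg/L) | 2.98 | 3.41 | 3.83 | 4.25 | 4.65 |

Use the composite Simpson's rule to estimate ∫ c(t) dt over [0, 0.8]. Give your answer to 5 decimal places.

h = 0.2, n = 4.
(h/3)·[y₀ + 4y₁ + 2y₂ + 4y₃ + y₄] = 0.066667·(45.93) = 3.06200.

3.06200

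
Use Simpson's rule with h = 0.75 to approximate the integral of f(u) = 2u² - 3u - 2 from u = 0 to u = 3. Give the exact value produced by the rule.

h = (3 − 0)/4 = 0.75.
Nodes u₀,…,u₄ = 0, 0.75, 1.5, 2.25, 3.
f(u) = 2u² - 3u - 2: f₀=-2, f₁=-3.125, f₂=-2, f₃=1.375, f₄=7.
(h/3)·[f₀ + 4f₁ + 2f₂ + 4f₃ + f₄] = 0.25·(-6) = -1.5.

-1.5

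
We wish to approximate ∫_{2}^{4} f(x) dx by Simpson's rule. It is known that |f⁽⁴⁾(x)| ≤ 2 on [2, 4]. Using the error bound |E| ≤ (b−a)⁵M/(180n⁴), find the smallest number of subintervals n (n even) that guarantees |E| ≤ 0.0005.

Need 64/(180n⁴) ≤ 0.0005.
n⁴ ≥ 64/(180·0.0005) = 711.111 ⇒ n ≥ 5.1640, so the smallest even n is 6. (n must be even for Simpson's rule.)

6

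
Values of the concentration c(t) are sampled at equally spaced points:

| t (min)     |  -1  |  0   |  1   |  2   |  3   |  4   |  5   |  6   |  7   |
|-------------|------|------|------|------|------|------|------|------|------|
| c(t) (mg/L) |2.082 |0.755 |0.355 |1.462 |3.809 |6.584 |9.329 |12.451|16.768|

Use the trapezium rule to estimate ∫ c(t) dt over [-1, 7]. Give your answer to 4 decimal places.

h = 1, n = 8.
(h/2)·[y₀ + 2y₁ + 2y₂ + 2y₃ + 2y₄ + 2y₅ + 2y₆ + 2y₇ + y₈] = 0.5·(88.340) = 44.1700.

44.1700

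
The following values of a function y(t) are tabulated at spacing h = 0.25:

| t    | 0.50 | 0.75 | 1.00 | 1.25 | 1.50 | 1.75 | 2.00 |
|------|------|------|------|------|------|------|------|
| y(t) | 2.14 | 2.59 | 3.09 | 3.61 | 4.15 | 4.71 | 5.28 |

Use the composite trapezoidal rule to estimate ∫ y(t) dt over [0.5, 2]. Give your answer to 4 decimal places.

5.4650

h = 0.25, n = 6.
(h/2)·[y₀ + 2y₁ + 2y₂ + 2y₃ + 2y₄ + 2y₅ + y₆] = 0.125·(43.72) = 5.4650.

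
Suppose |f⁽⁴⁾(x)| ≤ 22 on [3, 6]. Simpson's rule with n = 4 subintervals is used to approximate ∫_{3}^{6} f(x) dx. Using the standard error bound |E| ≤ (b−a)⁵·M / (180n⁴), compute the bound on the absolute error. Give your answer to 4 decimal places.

|E| ≤ (3)⁵·22 / (180·4⁴) = 5346/46080 = 0.1160.

0.1160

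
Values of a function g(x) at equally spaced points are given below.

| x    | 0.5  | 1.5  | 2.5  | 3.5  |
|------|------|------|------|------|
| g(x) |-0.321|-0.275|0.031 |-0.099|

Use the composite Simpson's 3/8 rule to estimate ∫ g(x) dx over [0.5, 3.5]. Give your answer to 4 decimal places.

-0.4320

h = 1, n = 3.
(3h/8)·[y₀ + 3y₁ + 3y₂ + y₃] = 0.375·(-1.152) = -0.4320.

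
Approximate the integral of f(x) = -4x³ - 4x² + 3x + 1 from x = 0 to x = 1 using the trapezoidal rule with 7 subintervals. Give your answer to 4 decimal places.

h = (1 − 0)/7 = 0.142857.
Nodes x₀,…,x₇ = 0, 0.142857, 0.285714, 0.428571, 0.571429, 0.714286, 0.857143, 1.
f(x) = -4x³ - 4x² + 3x + 1: f₀=1, f₁=1.335277, f₂=1.437318, f₃=1.236152, f₄=0.661808, f₅=-0.355685, f₆=-1.886297, f₇=-4.
(h/2)·[f₀ + 2f₁ + 2f₂ + 2f₃ + 2f₄ + 2f₅ + 2f₆ + f₇] = 0.071429·(1.857143) = 0.1327.

0.1327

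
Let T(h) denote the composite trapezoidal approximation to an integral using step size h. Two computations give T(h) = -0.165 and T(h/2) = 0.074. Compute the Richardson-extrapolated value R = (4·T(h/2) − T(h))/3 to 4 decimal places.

R = (4·T(h/2) − T(h)) / 3 = (4·0.074 − (-0.165))/3 = (0.461)/3 = 0.1537.

0.1537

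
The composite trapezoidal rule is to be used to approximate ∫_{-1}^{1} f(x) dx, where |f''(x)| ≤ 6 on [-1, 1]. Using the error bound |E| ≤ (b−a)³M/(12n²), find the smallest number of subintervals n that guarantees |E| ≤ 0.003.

Need 48/(12n²) ≤ 0.003.
n² ≥ 48/(12·0.003) = 1333.33 ⇒ n ≥ 36.5148, so the smallest n is 37.

37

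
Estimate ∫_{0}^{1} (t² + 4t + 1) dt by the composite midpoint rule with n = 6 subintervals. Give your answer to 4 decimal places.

h = (1 − 0)/6 = 0.166667.
Midpoints m₁,…,m₆ = 0.083333, 0.25, 0.416667, 0.583333, 0.75, 0.916667.
f(m₁)=1.340278, f(m₂)=2.0625, f(m₃)=2.840278, f(m₄)=3.673611, f(m₅)=4.5625, f(m₆)=5.506944.
h·[f(m₁) + f(m₂) + f(m₃) + f(m₄) + f(m₅) + f(m₆)] = 0.166667·(19.986111) = 3.3310.

3.3310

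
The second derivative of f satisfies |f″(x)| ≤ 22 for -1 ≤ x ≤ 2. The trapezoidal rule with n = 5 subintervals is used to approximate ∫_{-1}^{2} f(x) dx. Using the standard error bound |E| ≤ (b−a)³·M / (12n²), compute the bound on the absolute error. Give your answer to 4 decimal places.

|E| ≤ (3)³·22 / (12·5²) = 594/300 = 1.9800.

1.9800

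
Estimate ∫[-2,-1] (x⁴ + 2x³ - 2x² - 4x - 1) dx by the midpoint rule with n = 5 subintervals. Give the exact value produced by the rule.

h = (-1 − (-2))/5 = 0.2.
Midpoints m₁,…,m₅ = -1.9, -1.7, -1.5, -1.3, -1.1.
f(m₁)=-1.3059, f(m₂)=-1.4539, f(m₃)=-1.1875, f(m₄)=-0.7179, f(m₅)=-0.2179.
h·[f(m₁) + f(m₂) + f(m₃) + f(m₄) + f(m₅)] = 0.2·(-4.8831) = -0.97662.

-0.97662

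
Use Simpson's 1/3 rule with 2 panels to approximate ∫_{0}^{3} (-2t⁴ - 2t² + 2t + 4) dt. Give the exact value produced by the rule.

h = (3 − 0)/2 = 1.5.
Nodes t₀,…,t₂ = 0, 1.5, 3.
f(t) = -2t⁴ - 2t² + 2t + 4: f₀=4, f₁=-7.625, f₂=-170.
(h/3)·[f₀ + 4f₁ + f₂] = 0.5·(-196.5) = -98.25.

-98.25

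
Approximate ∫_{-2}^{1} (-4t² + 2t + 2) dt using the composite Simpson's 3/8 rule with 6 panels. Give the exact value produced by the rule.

h = (1 − (-2))/6 = 0.5.
Nodes t₀,…,t₆ = -2, -1.5, -1, -0.5, 0, 0.5, 1.
f(t) = -4t² + 2t + 2: f₀=-18, f₁=-10, f₂=-4, f₃=0, f₄=2, f₅=2, f₆=0.
(3h/8)·[f₀ + 3f₁ + 3f₂ + 2f₃ + 3f₄ + 3f₅ + f₆] = 0.1875·(-48) = -9.

-9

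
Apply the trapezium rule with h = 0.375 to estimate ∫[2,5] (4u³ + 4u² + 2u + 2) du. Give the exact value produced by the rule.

h = (5 − 2)/8 = 0.375.
Nodes u₀,…,u₈ = 2, 2.375, 2.75, 3.125, 3.5, 3.875, 4.25, 4.625, 5.
f(u) = 4u³ + 4u² + 2u + 2: f₀=54, f₁=82.8984375, f₂=120.9375, f₃=169.3828125, f₄=229.5, f₅=302.5546875, f₆=389.8125, f₇=492.5390625, f₈=612.
(h/2)·[f₀ + 2f₁ + 2f₂ + 2f₃ + 2f₄ + 2f₅ + 2f₆ + 2f₇ + f₈] = 0.1875·(4241.25) = 795.234375.

795.234375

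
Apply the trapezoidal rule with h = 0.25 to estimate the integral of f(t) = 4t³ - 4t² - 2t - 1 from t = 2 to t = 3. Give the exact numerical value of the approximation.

33.9375

h = (3 − 2)/4 = 0.25.
Nodes t₀,…,t₄ = 2, 2.25, 2.5, 2.75, 3.
f(t) = 4t³ - 4t² - 2t - 1: f₀=11, f₁=19.8125, f₂=31.5, f₃=46.4375, f₄=65.
(h/2)·[f₀ + 2f₁ + 2f₂ + 2f₃ + f₄] = 0.125·(271.5) = 33.9375.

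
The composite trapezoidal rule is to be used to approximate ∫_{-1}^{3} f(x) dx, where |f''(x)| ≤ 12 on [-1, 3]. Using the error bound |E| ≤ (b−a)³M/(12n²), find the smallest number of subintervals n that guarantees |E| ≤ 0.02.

57

Need 768/(12n²) ≤ 0.02.
n² ≥ 768/(12·0.02) = 3200 ⇒ n ≥ 56.5685, so the smallest n is 57.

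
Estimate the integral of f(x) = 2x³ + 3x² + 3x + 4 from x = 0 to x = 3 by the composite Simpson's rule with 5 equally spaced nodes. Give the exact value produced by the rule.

93

h = (3 − 0)/4 = 0.75.
Nodes x₀,…,x₄ = 0, 0.75, 1.5, 2.25, 3.
f(x) = 2x³ + 3x² + 3x + 4: f₀=4, f₁=8.78125, f₂=22, f₃=48.71875, f₄=94.
(h/3)·[f₀ + 4f₁ + 2f₂ + 4f₃ + f₄] = 0.25·(372) = 93.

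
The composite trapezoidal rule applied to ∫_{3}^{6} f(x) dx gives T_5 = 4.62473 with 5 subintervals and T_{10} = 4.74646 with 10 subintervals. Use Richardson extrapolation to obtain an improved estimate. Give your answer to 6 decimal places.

R = (4·T_{10} − T_5) / 3 = (4·4.74646 − 4.62473)/3 = (14.36111)/3 = 4.787037.

4.787037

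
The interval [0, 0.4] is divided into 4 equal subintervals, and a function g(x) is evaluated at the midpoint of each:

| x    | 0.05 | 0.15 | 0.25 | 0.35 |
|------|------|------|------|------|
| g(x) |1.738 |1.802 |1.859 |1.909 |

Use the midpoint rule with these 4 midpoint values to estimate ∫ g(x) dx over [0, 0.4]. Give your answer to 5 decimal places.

h = 0.1, n = 4.
h·[y(m₁) + y(m₂) + y(m₃) + y(m₄)] = 0.1·(7.308) = 0.73080.

0.73080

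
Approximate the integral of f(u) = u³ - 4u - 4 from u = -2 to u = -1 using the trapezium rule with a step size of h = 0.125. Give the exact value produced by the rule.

h = (-1 − (-2))/8 = 0.125.
Nodes u₀,…,u₈ = -2, -1.875, -1.75, -1.625, -1.5, -1.375, -1.25, -1.125, -1.
f(u) = u³ - 4u - 4: f₀=-4, f₁=-3.091796875, f₂=-2.359375, f₃=-1.791015625, f₄=-1.375, f₅=-1.099609375, f₆=-0.953125, f₇=-0.923828125, f₈=-1.
(h/2)·[f₀ + 2f₁ + 2f₂ + 2f₃ + 2f₄ + 2f₅ + 2f₆ + 2f₇ + f₈] = 0.0625·(-28.1875) = -1.76171875.

-1.76171875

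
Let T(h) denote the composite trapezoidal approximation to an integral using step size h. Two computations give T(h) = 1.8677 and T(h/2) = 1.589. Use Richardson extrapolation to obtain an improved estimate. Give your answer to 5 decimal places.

1.49610

R = (4·T(h/2) − T(h)) / 3 = (4·1.589 − 1.8677)/3 = (4.4883)/3 = 1.49610.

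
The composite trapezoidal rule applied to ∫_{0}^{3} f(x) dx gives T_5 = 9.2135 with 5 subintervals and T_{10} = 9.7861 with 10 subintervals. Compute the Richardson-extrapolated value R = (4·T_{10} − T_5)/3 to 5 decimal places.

R = (4·T_{10} − T_5) / 3 = (4·9.7861 − 9.2135)/3 = (29.9309)/3 = 9.97697.

9.97697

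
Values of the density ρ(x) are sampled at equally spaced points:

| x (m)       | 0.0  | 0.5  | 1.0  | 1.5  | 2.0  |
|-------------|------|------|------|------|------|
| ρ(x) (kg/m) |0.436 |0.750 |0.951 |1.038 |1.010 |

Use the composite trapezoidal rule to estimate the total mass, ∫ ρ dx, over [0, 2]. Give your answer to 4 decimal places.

1.7310

h = 0.5, n = 4.
(h/2)·[y₀ + 2y₁ + 2y₂ + 2y₃ + y₄] = 0.25·(6.924) = 1.7310.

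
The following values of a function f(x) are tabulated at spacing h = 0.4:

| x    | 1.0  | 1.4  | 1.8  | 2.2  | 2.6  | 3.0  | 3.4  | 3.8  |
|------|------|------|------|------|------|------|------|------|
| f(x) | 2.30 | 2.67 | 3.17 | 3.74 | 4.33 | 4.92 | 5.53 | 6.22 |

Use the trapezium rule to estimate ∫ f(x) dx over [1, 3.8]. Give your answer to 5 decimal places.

h = 0.4, n = 7.
(h/2)·[y₀ + 2y₁ + 2y₂ + 2y₃ + 2y₄ + 2y₅ + 2y₆ + y₇] = 0.2·(57.24) = 11.44800.

11.44800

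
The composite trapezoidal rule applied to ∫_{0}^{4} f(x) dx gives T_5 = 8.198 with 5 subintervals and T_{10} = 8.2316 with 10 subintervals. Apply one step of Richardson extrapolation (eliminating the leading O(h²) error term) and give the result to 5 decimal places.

8.24280

R = (4·T_{10} − T_5) / 3 = (4·8.2316 − 8.198)/3 = (24.7284)/3 = 8.24280.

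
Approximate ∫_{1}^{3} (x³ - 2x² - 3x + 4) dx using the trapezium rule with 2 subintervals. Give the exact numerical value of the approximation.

h = (3 − 1)/2 = 1.
Nodes x₀,…,x₂ = 1, 2, 3.
f(x) = x³ - 2x² - 3x + 4: f₀=0, f₁=-2, f₂=4.
(h/2)·[f₀ + 2f₁ + f₂] = 0.5·(0) = 0.

0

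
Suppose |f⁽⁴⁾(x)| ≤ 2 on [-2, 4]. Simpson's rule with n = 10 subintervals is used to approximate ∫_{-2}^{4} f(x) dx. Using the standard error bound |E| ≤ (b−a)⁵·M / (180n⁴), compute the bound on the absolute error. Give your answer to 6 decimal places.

0.008640

|E| ≤ (6)⁵·2 / (180·10⁴) = 15552/1800000 = 0.008640.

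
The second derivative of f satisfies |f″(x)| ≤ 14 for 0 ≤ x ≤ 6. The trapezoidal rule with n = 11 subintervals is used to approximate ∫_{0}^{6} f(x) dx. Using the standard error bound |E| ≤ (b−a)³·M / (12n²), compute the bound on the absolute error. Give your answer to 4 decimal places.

|E| ≤ (6)³·14 / (12·11²) = 3024/1452 = 2.0826.

2.0826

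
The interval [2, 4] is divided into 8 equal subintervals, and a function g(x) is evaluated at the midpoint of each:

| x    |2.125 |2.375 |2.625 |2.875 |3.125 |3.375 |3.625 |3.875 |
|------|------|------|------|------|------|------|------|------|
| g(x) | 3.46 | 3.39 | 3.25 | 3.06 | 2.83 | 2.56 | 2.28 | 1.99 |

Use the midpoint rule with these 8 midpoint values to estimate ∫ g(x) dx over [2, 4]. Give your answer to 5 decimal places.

5.70500

h = 0.25, n = 8.
h·[y(m₁) + y(m₂) + y(m₃) + y(m₄) + y(m₅) + y(m₆) + y(m₇) + y(m₈)] = 0.25·(22.82) = 5.70500.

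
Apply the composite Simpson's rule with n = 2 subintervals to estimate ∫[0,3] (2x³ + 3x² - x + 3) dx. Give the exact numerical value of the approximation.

h = (3 − 0)/2 = 1.5.
Nodes x₀,…,x₂ = 0, 1.5, 3.
f(x) = 2x³ + 3x² - x + 3: f₀=3, f₁=15, f₂=81.
(h/3)·[f₀ + 4f₁ + f₂] = 0.5·(144) = 72.

72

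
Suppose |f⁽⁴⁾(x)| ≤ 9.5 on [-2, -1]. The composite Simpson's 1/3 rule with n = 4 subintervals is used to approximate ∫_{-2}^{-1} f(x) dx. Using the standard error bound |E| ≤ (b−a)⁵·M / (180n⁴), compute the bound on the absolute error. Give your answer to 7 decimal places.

|E| ≤ (1)⁵·9.5 / (180·4⁴) = 9.5/46080 = 0.0002062.

0.0002062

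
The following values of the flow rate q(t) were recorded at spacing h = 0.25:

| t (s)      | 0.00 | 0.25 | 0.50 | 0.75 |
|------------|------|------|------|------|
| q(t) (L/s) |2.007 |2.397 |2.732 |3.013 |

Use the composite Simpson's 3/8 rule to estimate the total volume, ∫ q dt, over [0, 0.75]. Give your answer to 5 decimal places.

1.91316

h = 0.25, n = 3.
(3h/8)·[y₀ + 3y₁ + 3y₂ + y₃] = 0.09375·(20.407) = 1.91316.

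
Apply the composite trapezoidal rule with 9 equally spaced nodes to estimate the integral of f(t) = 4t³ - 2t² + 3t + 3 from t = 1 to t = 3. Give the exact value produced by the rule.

81.125

h = (3 − 1)/8 = 0.25.
Nodes t₀,…,t₈ = 1, 1.25, 1.5, 1.75, 2, 2.25, 2.5, 2.75, 3.
f(t) = 4t³ - 2t² + 3t + 3: f₀=8, f₁=11.4375, f₂=16.5, f₃=23.5625, f₄=33, f₅=45.1875, f₆=60.5, f₇=79.3125, f₈=102.
(h/2)·[f₀ + 2f₁ + 2f₂ + 2f₃ + 2f₄ + 2f₅ + 2f₆ + 2f₇ + f₈] = 0.125·(649) = 81.125.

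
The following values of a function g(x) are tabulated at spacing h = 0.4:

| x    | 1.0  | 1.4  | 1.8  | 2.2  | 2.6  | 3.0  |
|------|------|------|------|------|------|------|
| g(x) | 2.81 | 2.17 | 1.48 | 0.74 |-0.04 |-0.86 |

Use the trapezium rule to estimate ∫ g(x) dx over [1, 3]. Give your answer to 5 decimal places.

2.13000

h = 0.4, n = 5.
(h/2)·[y₀ + 2y₁ + 2y₂ + 2y₃ + 2y₄ + y₅] = 0.2·(10.65) = 2.13000.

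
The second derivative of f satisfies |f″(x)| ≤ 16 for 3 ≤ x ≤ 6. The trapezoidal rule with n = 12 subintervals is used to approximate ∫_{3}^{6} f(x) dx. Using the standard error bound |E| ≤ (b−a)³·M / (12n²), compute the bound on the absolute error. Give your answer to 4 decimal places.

0.2500

|E| ≤ (3)³·16 / (12·12²) = 432/1728 = 0.2500.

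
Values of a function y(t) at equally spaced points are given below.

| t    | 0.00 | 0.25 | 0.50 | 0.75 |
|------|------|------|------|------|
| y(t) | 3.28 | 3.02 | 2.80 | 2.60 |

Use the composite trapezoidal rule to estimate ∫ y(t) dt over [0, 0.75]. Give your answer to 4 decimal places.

2.1900

h = 0.25, n = 3.
(h/2)·[y₀ + 2y₁ + 2y₂ + y₃] = 0.125·(17.52) = 2.1900.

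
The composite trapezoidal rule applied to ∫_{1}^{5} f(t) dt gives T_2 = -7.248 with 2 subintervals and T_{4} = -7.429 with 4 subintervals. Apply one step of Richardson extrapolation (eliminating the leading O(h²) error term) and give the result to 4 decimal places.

-7.4893

R = (4·T_{4} − T_2) / 3 = (4·(-7.429) − (-7.248))/3 = (-22.468)/3 = -7.4893.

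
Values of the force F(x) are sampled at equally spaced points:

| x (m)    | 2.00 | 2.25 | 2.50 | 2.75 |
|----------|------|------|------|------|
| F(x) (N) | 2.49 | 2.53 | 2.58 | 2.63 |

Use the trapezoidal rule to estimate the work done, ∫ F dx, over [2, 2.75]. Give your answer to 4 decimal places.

h = 0.25, n = 3.
(h/2)·[y₀ + 2y₁ + 2y₂ + y₃] = 0.125·(15.34) = 1.9175.

1.9175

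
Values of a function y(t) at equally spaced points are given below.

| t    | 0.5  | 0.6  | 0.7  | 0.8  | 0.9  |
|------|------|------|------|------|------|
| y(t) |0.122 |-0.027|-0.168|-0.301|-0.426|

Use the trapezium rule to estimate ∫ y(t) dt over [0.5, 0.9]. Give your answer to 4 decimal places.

-0.0648

h = 0.1, n = 4.
(h/2)·[y₀ + 2y₁ + 2y₂ + 2y₃ + y₄] = 0.05·(-1.296) = -0.0648.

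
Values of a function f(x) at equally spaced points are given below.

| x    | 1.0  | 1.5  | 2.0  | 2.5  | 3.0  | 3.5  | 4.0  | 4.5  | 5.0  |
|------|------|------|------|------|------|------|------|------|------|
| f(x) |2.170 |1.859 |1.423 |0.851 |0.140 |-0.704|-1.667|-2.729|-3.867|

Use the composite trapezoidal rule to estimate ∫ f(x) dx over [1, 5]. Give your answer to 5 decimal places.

-0.83775

h = 0.5, n = 8.
(h/2)·[y₀ + 2y₁ + 2y₂ + 2y₃ + 2y₄ + 2y₅ + 2y₆ + 2y₇ + y₈] = 0.25·(-3.351) = -0.83775.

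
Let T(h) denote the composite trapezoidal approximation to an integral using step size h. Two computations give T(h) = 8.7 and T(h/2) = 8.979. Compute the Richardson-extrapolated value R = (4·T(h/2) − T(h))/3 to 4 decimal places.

9.0720

R = (4·T(h/2) − T(h)) / 3 = (4·8.979 − 8.7)/3 = (27.216)/3 = 9.0720.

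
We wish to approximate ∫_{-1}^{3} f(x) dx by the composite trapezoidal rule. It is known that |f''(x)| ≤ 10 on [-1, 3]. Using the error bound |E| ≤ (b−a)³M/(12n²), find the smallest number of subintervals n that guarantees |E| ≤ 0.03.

Need 640/(12n²) ≤ 0.03.
n² ≥ 640/(12·0.03) = 1777.78 ⇒ n ≥ 42.1637, so the smallest n is 43.

43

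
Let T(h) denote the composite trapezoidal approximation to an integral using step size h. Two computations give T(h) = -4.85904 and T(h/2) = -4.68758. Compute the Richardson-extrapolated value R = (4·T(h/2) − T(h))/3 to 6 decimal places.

-4.630427

R = (4·T(h/2) − T(h)) / 3 = (4·(-4.68758) − (-4.85904))/3 = (-13.89128)/3 = -4.630427.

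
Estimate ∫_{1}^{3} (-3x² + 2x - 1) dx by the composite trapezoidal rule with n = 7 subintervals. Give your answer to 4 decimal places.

-20.0816

h = (3 − 1)/7 = 0.285714.
Nodes x₀,…,x₇ = 1, 1.285714, 1.571429, 1.857143, 2.142857, 2.428571, 2.714286, 3.
f(x) = -3x² + 2x - 1: f₀=-2, f₁=-3.387755, f₂=-5.265306, f₃=-7.632653, f₄=-10.489796, f₅=-13.836735, f₆=-17.673469, f₇=-22.
(h/2)·[f₀ + 2f₁ + 2f₂ + 2f₃ + 2f₄ + 2f₅ + 2f₆ + f₇] = 0.142857·(-140.571429) = -20.0816.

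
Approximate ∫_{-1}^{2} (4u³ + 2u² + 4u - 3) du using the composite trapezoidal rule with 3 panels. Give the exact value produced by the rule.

22

h = (2 − (-1))/3 = 1.
Nodes u₀,…,u₃ = -1, 0, 1, 2.
f(u) = 4u³ + 2u² + 4u - 3: f₀=-9, f₁=-3, f₂=7, f₃=45.
(h/2)·[f₀ + 2f₁ + 2f₂ + f₃] = 0.5·(44) = 22.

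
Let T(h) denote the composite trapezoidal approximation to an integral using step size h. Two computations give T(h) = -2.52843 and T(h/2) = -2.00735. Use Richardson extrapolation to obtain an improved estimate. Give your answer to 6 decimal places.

R = (4·T(h/2) − T(h)) / 3 = (4·(-2.00735) − (-2.52843))/3 = (-5.50097)/3 = -1.833657.

-1.833657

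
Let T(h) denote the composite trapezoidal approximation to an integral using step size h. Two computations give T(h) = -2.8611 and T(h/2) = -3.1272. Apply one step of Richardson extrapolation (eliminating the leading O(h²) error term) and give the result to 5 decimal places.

R = (4·T(h/2) − T(h)) / 3 = (4·(-3.1272) − (-2.8611))/3 = (-9.6477)/3 = -3.21590.

-3.21590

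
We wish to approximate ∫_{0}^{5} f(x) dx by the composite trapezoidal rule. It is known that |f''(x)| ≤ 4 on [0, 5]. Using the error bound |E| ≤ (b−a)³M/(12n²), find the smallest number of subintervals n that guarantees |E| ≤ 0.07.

25

Need 500/(12n²) ≤ 0.07.
n² ≥ 500/(12·0.07) = 595.238 ⇒ n ≥ 24.3975, so the smallest n is 25.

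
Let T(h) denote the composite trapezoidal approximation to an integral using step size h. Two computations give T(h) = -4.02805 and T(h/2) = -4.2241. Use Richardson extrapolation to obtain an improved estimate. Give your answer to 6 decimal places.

-4.289450

R = (4·T(h/2) − T(h)) / 3 = (4·(-4.2241) − (-4.02805))/3 = (-12.86835)/3 = -4.289450.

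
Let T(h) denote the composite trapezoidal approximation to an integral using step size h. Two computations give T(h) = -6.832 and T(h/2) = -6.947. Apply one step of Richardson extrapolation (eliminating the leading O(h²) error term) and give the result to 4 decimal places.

-6.9853

R = (4·T(h/2) − T(h)) / 3 = (4·(-6.947) − (-6.832))/3 = (-20.956)/3 = -6.9853.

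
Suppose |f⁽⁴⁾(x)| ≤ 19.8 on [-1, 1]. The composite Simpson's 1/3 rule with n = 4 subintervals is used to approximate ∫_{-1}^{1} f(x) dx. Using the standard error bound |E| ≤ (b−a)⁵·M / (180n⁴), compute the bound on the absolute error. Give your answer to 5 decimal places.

|E| ≤ (2)⁵·19.8 / (180·4⁴) = 633.6/46080 = 0.01375.

0.01375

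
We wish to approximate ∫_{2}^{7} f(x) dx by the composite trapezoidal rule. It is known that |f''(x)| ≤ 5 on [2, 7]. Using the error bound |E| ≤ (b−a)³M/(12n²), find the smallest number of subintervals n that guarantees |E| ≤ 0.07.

28

Need 625/(12n²) ≤ 0.07.
n² ≥ 625/(12·0.07) = 744.048 ⇒ n ≥ 27.2772, so the smallest n is 28.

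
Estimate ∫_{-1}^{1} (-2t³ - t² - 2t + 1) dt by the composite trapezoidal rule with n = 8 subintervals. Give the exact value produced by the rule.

h = (1 − (-1))/8 = 0.25.
Nodes t₀,…,t₈ = -1, -0.75, -0.5, -0.25, 0, 0.25, 0.5, 0.75, 1.
f(t) = -2t³ - t² - 2t + 1: f₀=4, f₁=2.78125, f₂=2, f₃=1.46875, f₄=1, f₅=0.40625, f₆=-0.5, f₇=-1.90625, f₈=-4.
(h/2)·[f₀ + 2f₁ + 2f₂ + 2f₃ + 2f₄ + 2f₅ + 2f₆ + 2f₇ + f₈] = 0.125·(10.5) = 1.3125.

1.3125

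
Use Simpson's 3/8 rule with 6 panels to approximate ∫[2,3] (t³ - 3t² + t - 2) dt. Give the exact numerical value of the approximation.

h = (3 − 2)/6 = 0.166667.
Nodes t₀,…,t₆ = 2, 2.166667, 2.333333, 2.5, 2.666667, 2.833333, 3.
f(t) = t³ - 3t² + t - 2: f₀=-4, f₁=-3.745370, f₂=-3.296296, f₃=-2.625, f₄=-1.703704, f₅=-0.504630, f₆=1.
(3h/8)·[f₀ + 3f₁ + 3f₂ + 2f₃ + 3f₄ + 3f₅ + f₆] = 0.0625·(-36) = -2.25.

-2.25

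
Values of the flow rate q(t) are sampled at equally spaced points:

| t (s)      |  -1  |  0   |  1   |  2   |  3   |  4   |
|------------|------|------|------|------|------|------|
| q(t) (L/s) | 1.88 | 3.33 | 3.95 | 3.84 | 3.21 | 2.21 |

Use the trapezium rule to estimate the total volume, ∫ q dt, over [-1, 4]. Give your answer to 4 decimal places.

16.3750

h = 1, n = 5.
(h/2)·[y₀ + 2y₁ + 2y₂ + 2y₃ + 2y₄ + y₅] = 0.5·(32.75) = 16.3750.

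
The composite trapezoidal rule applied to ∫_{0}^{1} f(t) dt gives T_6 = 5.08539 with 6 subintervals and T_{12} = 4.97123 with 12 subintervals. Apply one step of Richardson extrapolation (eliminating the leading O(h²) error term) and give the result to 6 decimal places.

4.933177

R = (4·T_{12} − T_6) / 3 = (4·4.97123 − 5.08539)/3 = (14.79953)/3 = 4.933177.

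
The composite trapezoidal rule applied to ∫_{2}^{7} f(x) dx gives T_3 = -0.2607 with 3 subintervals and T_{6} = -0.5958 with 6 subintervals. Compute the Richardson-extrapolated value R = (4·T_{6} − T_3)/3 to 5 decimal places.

-0.70750

R = (4·T_{6} − T_3) / 3 = (4·(-0.5958) − (-0.2607))/3 = (-2.1225)/3 = -0.70750.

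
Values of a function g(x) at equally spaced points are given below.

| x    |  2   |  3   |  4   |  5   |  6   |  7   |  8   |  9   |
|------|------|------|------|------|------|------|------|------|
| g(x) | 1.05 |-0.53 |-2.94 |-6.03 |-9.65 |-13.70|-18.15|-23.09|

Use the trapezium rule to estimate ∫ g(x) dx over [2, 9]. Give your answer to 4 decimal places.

-62.0200

h = 1, n = 7.
(h/2)·[y₀ + 2y₁ + 2y₂ + 2y₃ + 2y₄ + 2y₅ + 2y₆ + y₇] = 0.5·(-124.04) = -62.0200.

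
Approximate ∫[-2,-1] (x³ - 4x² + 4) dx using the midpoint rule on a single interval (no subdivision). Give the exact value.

M = (b−a)·f(-1.5) = 1·(-8.375) = -8.375.

-8.375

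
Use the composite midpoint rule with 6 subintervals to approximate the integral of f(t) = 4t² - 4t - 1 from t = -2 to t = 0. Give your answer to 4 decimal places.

h = (0 − (-2))/6 = 0.333333.
Midpoints m₁,…,m₆ = -1.833333, -1.5, -1.166667, -0.833333, -0.5, -0.166667.
f(m₁)=19.777778, f(m₂)=14, f(m₃)=9.111111, f(m₄)=5.111111, f(m₅)=2, f(m₆)=-0.222222.
h·[f(m₁) + f(m₂) + f(m₃) + f(m₄) + f(m₅) + f(m₆)] = 0.333333·(49.777778) = 16.5926.

16.5926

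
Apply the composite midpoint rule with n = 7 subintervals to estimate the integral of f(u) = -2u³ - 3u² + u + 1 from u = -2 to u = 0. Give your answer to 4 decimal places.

-0.0408

h = (0 − (-2))/7 = 0.285714.
Midpoints m₁,…,m₇ = -1.857143, -1.571429, -1.285714, -1, -0.714286, -0.428571, -0.142857.
f(m₁)=1.606414, f(m₂)=-0.218659, f(m₃)=-0.994169, f(m₄)=-1, f(m₅)=-0.516035, f(m₆)=0.177843, f(m₇)=0.801749.
h·[f(m₁) + f(m₂) + f(m₃) + f(m₄) + f(m₅) + f(m₆) + f(m₇)] = 0.285714·(-0.142857) = -0.0408.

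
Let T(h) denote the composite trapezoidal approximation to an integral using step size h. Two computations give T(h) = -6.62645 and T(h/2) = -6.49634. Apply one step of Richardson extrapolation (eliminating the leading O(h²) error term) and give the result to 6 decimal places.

-6.452970

R = (4·T(h/2) − T(h)) / 3 = (4·(-6.49634) − (-6.62645))/3 = (-19.35891)/3 = -6.452970.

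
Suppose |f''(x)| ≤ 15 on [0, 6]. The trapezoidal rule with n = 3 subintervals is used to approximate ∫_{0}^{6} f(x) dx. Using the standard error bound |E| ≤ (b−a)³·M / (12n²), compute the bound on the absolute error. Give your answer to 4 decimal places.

|E| ≤ (6)³·15 / (12·3²) = 3240/108 = 30.0000.

30.0000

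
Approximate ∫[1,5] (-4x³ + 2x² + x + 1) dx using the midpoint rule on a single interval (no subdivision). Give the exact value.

-344

M = (b−a)·f(3) = 4·(-86) = -344.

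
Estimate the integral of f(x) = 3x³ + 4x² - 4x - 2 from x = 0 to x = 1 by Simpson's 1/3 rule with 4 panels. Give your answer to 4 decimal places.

h = (1 − 0)/4 = 0.25.
Nodes x₀,…,x₄ = 0, 0.25, 0.5, 0.75, 1.
f(x) = 3x³ + 4x² - 4x - 2: f₀=-2, f₁=-2.703125, f₂=-2.625, f₃=-1.484375, f₄=1.
(h/3)·[f₀ + 4f₁ + 2f₂ + 4f₃ + f₄] = 0.083333·(-23) = -1.9167.

-1.9167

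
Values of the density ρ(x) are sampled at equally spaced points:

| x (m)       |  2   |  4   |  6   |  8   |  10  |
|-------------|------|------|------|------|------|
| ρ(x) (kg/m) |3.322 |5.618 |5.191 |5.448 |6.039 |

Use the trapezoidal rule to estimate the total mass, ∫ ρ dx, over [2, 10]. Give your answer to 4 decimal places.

41.8750

h = 2, n = 4.
(h/2)·[y₀ + 2y₁ + 2y₂ + 2y₃ + y₄] = 1·(41.875) = 41.8750.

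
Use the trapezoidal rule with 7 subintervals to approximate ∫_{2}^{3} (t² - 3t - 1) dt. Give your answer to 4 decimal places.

h = (3 − 2)/7 = 0.142857.
Nodes t₀,…,t₇ = 2, 2.142857, 2.285714, 2.428571, 2.571429, 2.714286, 2.857143, 3.
f(t) = t² - 3t - 1: f₀=-3, f₁=-2.836735, f₂=-2.632653, f₃=-2.387755, f₄=-2.102041, f₅=-1.775510, f₆=-1.408163, f₇=-1.
(h/2)·[f₀ + 2f₁ + 2f₂ + 2f₃ + 2f₄ + 2f₅ + 2f₆ + f₇] = 0.071429·(-30.285714) = -2.1633.

-2.1633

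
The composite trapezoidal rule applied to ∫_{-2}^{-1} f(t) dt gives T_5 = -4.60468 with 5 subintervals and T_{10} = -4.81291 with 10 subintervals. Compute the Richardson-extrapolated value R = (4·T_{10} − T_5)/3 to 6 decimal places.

-4.882320

R = (4·T_{10} − T_5) / 3 = (4·(-4.81291) − (-4.60468))/3 = (-14.64696)/3 = -4.882320.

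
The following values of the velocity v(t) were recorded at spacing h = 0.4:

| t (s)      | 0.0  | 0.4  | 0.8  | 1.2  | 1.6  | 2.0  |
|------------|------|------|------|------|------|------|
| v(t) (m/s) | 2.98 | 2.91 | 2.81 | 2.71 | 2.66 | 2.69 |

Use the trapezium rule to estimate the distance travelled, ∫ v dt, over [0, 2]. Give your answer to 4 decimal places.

h = 0.4, n = 5.
(h/2)·[y₀ + 2y₁ + 2y₂ + 2y₃ + 2y₄ + y₅] = 0.2·(27.85) = 5.5700.

5.5700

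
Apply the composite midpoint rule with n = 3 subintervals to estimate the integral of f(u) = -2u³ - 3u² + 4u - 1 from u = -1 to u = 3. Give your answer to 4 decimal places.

h = (3 − (-1))/3 = 1.333333.
Midpoints m₁,…,m₃ = -0.333333, 1, 2.333333.
f(m₁)=-2.592593, f(m₂)=-2, f(m₃)=-33.407407.
h·[f(m₁) + f(m₂) + f(m₃)] = 1.333333·(-38) = -50.6667.

-50.6667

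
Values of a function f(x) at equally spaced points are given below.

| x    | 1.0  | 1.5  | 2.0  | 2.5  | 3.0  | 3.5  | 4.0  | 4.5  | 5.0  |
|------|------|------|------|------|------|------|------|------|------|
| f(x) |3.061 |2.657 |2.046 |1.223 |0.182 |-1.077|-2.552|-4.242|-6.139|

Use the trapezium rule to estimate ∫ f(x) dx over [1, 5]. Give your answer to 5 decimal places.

h = 0.5, n = 8.
(h/2)·[y₀ + 2y₁ + 2y₂ + 2y₃ + 2y₄ + 2y₅ + 2y₆ + 2y₇ + y₈] = 0.25·(-6.604) = -1.65100.

-1.65100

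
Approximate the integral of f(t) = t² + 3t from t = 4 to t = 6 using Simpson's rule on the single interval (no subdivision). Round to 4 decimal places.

80.6667

S = (b−a)/6 · [f(4) + 4f(5) + f(6)] = 0.333333·[28 + 4·40 + 54] = 80.6667.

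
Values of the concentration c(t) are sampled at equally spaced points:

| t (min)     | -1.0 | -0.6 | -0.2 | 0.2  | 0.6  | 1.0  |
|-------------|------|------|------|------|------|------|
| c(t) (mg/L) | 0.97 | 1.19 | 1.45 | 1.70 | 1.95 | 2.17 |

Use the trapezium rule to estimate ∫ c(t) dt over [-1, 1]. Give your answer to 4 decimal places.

3.1440

h = 0.4, n = 5.
(h/2)·[y₀ + 2y₁ + 2y₂ + 2y₃ + 2y₄ + y₅] = 0.2·(15.72) = 3.1440.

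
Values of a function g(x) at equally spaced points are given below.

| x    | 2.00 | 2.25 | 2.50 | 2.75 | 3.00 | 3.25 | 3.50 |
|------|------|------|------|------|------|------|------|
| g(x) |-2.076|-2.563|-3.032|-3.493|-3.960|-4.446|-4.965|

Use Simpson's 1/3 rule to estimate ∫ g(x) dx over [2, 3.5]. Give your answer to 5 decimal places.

h = 0.25, n = 6.
(h/3)·[y₀ + 4y₁ + 2y₂ + 4y₃ + 2y₄ + 4y₅ + y₆] = 0.083333·(-63.033) = -5.25275.

-5.25275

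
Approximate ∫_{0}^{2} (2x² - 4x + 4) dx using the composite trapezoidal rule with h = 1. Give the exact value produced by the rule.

h = (2 − 0)/2 = 1.
Nodes x₀,…,x₂ = 0, 1, 2.
f(x) = 2x² - 4x + 4: f₀=4, f₁=2, f₂=4.
(h/2)·[f₀ + 2f₁ + f₂] = 0.5·(12) = 6.

6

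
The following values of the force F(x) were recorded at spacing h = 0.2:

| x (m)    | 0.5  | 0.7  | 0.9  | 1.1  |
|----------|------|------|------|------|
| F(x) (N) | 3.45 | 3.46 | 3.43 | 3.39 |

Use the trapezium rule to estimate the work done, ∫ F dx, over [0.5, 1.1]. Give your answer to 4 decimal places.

2.0620

h = 0.2, n = 3.
(h/2)·[y₀ + 2y₁ + 2y₂ + y₃] = 0.1·(20.62) = 2.0620.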